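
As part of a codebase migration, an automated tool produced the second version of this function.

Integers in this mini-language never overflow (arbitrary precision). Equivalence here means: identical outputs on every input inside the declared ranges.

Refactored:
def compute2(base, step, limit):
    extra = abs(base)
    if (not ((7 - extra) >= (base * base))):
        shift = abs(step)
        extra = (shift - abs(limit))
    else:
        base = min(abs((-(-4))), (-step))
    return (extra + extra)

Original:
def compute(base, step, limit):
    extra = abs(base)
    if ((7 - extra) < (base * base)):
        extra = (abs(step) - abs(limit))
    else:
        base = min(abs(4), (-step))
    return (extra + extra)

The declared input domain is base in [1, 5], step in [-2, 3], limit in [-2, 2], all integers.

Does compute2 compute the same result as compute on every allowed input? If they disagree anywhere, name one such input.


The two versions differ — the changes include comparison usage differs, statement counts differ, local variable names differ, boolean connective usage differs.
Spot check at base=2, step=-1, limit=2 — compute: extra := 2 | ((7 - extra) < (base * base)): false | base := 1 | result 4. compute2: extra := 2 | (not ((7 - extra) >= (base * base))): false | base := 1 | result 4. Both give 4.
Every one of the 150 inputs gives matching results.
verdict: equivalent


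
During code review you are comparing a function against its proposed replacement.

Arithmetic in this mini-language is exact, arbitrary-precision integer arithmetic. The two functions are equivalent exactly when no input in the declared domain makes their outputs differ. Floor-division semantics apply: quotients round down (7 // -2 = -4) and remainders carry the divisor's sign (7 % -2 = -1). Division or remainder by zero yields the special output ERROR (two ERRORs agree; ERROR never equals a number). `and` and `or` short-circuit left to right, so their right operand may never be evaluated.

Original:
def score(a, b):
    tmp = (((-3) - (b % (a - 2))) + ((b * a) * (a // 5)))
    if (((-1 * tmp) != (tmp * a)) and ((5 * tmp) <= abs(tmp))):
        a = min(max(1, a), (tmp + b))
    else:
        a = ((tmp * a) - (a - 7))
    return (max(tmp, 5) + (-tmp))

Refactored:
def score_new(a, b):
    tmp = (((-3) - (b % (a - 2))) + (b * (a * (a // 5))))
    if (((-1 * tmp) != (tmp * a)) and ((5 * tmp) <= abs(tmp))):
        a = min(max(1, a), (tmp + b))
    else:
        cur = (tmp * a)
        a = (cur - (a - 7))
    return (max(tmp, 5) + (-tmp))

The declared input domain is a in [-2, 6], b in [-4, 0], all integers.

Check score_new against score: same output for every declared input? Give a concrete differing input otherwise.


The two versions differ — the changes include statement counts differ; local variable names differ.
Tracing a=1, b=-3: score: tmp=-3, then (((-1 * tmp) != (tmp * a)) and ((5 * tmp) <= abs(tmp))) is true, then a=-6, then returns 8 | score_new: tmp=-3, then (((-1 * tmp) != (tmp * a)) and ((5 * tmp) <= abs(tmp))) is true, then a=-6, then returns 8 — matching result 8.
An exhaustive pass over the 45 declared inputs shows identical outputs.
verdict: equivalent


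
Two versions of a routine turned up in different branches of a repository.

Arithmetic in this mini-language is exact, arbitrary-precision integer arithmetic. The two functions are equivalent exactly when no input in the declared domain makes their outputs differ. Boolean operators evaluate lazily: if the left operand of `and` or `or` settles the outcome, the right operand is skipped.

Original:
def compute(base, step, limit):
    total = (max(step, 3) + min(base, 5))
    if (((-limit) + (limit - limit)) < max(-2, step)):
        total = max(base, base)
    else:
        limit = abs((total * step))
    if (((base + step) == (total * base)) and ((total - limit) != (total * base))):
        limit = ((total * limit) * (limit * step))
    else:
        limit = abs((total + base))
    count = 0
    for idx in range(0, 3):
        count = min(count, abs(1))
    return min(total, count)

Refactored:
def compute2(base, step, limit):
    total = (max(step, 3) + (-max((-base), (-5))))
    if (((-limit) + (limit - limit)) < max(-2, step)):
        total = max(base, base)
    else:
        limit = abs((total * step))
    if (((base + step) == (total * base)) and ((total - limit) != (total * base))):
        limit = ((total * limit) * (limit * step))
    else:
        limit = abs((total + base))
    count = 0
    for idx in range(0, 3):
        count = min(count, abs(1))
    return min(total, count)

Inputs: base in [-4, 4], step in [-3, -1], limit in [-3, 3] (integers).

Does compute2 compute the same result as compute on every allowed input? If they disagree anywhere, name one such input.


Differences: min/max/abs usage differs — yet all 189 inputs agree.
verdict: equivalent


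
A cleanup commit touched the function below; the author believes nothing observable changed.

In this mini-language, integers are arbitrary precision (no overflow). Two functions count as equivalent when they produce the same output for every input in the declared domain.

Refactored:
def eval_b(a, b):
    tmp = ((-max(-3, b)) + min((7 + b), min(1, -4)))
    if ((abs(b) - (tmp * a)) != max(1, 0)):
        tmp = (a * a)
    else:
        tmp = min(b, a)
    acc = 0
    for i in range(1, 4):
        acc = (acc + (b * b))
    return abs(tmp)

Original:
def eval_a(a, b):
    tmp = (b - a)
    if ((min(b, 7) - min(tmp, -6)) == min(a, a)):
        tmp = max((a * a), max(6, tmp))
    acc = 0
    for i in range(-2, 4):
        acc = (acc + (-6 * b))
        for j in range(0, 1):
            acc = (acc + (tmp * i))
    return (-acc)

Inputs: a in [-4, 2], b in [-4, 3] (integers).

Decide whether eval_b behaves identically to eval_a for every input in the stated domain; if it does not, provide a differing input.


a=-4, b=-4 yields -144 from eval_a but 16 from eval_b.
verdict: not equivalent; witness: a=-4, b=-4


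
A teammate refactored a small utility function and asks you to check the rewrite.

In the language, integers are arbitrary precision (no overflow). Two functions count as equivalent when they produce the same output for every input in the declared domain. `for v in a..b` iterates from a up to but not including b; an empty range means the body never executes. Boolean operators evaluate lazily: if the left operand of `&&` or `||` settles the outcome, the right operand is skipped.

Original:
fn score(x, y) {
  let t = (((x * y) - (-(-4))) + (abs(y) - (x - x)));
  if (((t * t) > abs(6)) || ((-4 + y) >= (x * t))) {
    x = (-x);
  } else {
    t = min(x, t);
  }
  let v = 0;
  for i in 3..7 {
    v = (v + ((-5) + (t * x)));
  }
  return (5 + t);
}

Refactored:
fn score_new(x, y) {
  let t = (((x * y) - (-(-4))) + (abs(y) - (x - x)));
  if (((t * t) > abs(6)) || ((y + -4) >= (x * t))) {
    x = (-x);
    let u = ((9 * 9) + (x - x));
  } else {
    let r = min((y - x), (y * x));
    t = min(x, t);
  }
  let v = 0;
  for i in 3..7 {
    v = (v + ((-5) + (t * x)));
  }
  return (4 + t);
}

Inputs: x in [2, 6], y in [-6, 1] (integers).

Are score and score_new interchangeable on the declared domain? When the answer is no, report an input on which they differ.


Evaluate both at x=2, y=-6.
score: t := -10 | (((t * t) > abs(6)) || ((-4 + y) >= (x * t))): true | x := -2 | v := 0 | iter i=3: | v := 15 | iter i=4: | v := 30 | iter i=5: | v := 45 | iter i=6: | v := 60 | result -5
score_new: t := -10 | (((t * t) > abs(6)) || ((y + -4) >= (x * t))): true | x := -2 | u := 81 | v := 0 | iter i=3: | v := 15 | iter i=4: | v := 30 | iter i=5: | v := 45 | iter i=6: | v := 60 | result -6
-5 vs -6 — the two versions disagree here.
verdict: not equivalent; witness: x=2, y=-6


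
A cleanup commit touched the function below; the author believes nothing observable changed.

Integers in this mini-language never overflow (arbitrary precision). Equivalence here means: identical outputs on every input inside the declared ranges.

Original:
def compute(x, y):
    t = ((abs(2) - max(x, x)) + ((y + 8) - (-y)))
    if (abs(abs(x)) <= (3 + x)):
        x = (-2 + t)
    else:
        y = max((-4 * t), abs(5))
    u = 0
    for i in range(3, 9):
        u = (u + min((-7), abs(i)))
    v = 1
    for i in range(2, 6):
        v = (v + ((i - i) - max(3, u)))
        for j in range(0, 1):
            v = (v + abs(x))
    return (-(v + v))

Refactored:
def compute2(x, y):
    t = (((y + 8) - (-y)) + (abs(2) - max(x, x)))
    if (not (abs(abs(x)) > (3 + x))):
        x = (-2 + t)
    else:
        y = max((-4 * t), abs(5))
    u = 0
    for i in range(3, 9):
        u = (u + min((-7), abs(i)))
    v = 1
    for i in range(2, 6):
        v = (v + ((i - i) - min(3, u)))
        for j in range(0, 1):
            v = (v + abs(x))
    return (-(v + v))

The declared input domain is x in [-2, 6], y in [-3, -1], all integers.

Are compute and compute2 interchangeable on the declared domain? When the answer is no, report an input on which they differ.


Try x=-2, y=-3.
compute: t = 6; (abs(abs(x)) <= (3 + x)) -> false; y = 5; u = 0; [i=3]; u = -7; [i=4]; u = -14; [i=5]; u = -21; [i=6]; u = -28; [i=7]; u = -35; [i=8]; u = -42; v = 1; [i=2]; v = -2; [j=0]; v = 0; [i=3]; v = -3; [j=0]; v = -1; [i=4]; v = -4; [j=0]; v = -2; [i=5]; v = -5; [j=0]; v = -3; return 6
compute2: t = 6; (not (abs(abs(x)) > (3 + x))) -> false; y = 5; u = 0; [i=3]; u = -7; [i=4]; u = -14; [i=5]; u = -21; [i=6]; u = -28; [i=7]; u = -35; [i=8]; u = -42; v = 1; [i=2]; v = 43; [j=0]; v = 45; [i=3]; v = 87; [j=0]; v = 89; [i=4]; v = 131; [j=0]; v = 133; [i=5]; v = 175; [j=0]; v = 177; return -354
6 != -354, so the rewrite changes behavior.
verdict: not equivalent; witness: x=-2, y=-3


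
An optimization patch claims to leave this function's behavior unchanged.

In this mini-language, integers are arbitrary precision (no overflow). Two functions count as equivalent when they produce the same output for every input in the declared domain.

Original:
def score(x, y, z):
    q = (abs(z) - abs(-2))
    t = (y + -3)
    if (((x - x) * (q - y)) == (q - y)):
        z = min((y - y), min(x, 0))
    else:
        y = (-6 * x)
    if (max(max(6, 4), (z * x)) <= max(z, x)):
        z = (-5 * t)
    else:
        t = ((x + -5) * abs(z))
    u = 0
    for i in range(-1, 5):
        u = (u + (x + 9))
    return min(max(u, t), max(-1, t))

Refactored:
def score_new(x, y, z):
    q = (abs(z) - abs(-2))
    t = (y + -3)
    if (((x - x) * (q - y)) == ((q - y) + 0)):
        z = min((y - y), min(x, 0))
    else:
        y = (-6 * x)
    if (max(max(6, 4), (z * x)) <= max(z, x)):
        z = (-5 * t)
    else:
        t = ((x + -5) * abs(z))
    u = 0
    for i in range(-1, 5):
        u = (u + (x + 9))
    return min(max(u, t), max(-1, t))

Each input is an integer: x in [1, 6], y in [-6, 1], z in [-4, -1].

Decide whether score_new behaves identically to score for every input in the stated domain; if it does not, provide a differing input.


Comparing the listings, the differences include: arithmetic usage differs, plus constant usage differs.
As a probe, take x=6, y=-4, z=-3: score runs q := 1 | t := -7 | (((x - x) * (q - y)) == (q - y)): false | y := -36 | (max(max(6, 4), (z * x)) <= max(z, x)): true | z := 35 | u := 0 | iter i=-1: | u := 15 | iter i=0: | u := 30 | iter i=1: | u := 45 | iter i=2: | u := 60 | iter i=3: | u := 75 | iter i=4: | u := 90 | result -1; score_new runs q := 1 | t := -7 | (((x - x) * (q - y)) == ((q - y) + 0)): false | y := -36 | (max(max(6, 4), (z * x)) <= max(z, x)): true | z := 35 | u := 0 | iter i=-1: | u := 15 | iter i=0: | u := 30 | iter i=1: | u := 45 | iter i=2: | u := 60 | iter i=3: | u := 75 | iter i=4: | u := 90 | result -1; both end at -1.
Every one of the 192 inputs gives matching results.
verdict: equivalent


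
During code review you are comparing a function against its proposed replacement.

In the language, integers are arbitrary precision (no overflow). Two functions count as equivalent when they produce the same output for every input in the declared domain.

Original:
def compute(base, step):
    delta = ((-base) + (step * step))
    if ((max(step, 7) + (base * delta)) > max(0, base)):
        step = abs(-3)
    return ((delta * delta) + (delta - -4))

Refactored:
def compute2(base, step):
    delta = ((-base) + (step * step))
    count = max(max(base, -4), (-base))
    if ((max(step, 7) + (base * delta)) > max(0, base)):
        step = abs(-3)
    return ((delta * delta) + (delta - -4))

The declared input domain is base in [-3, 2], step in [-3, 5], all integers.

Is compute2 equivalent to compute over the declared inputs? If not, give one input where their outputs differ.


This is a faithful refactor — local variable names differ, plus statement counts differ, plus min/max/abs usage differs, plus constant usage differs, but the computed results match everywhere.
Spot check at base=-2, step=4 — compute: delta becomes 18; next ((max(step, 7) + (base * delta)) > max(0, base)) evaluates to false; next final value 346. compute2: delta becomes 18; next count becomes 2; next ((max(step, 7) + (base * delta)) > max(0, base)) evaluates to false; next final value 346. Both give 346.
Across all 54 domain points the two functions coincide.
verdict: equivalent


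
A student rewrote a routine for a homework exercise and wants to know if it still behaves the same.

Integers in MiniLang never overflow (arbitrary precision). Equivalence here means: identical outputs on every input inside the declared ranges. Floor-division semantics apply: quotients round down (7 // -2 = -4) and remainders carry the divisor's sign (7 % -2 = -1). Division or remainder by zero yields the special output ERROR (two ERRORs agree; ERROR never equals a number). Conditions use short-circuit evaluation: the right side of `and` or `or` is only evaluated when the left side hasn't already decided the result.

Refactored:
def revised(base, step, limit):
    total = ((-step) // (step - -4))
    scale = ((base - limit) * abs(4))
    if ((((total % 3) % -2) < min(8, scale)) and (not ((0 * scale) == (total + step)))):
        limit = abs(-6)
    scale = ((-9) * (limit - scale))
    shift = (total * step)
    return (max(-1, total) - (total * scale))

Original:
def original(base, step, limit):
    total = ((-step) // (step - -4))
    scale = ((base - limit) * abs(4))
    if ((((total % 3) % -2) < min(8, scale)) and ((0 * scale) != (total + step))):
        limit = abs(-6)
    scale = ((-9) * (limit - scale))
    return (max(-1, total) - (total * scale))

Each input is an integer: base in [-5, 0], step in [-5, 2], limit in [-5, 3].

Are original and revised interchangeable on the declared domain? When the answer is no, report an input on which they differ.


Equivalent. Among the additions is an assignment to `shift` whose value nothing reads, and its value is discarded.
Checked all 432 inputs in the declared domain: the outputs agree on every one.
One worked example (base=-3, step=-2, limit=-3) — original: total := 1 | scale := 0 | ((((total % 3) % -2) < min(8, scale)) and ((0 * scale) != (total + step))): true | limit := 6 | scale := -54 | result 55; revised: total := 1 | scale := 0 | ((((total % 3) % -2) < min(8, scale)) and (not ((0 * scale) == (total + step)))): true | limit := 6 | scale := -54 | shift := -2 | result 55; agreement on 55.
verdict: equivalent


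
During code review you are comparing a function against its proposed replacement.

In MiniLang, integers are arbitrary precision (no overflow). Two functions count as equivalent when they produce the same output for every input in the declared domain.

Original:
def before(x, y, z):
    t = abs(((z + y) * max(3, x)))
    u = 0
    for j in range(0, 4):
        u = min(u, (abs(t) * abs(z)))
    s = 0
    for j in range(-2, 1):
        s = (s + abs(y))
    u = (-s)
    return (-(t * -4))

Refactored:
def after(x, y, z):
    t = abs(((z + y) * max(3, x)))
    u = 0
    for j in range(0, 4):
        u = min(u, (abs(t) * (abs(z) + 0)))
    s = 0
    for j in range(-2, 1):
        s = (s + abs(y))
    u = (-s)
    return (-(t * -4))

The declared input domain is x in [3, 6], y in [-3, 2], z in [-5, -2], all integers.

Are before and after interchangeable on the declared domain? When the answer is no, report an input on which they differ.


The two are interchangeable: arithmetic usage differs, and constant usage differs, and every declared input agrees.
One worked example (x=5, y=-2, z=-5) — before: t = 35; u = 0; [j=0]; u = 0; [j=1]; u = 0; [j=2]; u = 0; [j=3]; u = 0; s = 0; [j=-2]; s = 2; [j=-1]; s = 4; [j=0]; s = 6; u = -6; return 140; after: t = 35; u = 0; [j=0]; u = 0; [j=1]; u = 0; [j=2]; u = 0; [j=3]; u = 0; s = 0; [j=-2]; s = 2; [j=-1]; s = 4; [j=0]; s = 6; u = -6; return 140; agreement on 140.
An exhaustive pass over the 96 declared inputs shows identical outputs.
verdict: equivalent


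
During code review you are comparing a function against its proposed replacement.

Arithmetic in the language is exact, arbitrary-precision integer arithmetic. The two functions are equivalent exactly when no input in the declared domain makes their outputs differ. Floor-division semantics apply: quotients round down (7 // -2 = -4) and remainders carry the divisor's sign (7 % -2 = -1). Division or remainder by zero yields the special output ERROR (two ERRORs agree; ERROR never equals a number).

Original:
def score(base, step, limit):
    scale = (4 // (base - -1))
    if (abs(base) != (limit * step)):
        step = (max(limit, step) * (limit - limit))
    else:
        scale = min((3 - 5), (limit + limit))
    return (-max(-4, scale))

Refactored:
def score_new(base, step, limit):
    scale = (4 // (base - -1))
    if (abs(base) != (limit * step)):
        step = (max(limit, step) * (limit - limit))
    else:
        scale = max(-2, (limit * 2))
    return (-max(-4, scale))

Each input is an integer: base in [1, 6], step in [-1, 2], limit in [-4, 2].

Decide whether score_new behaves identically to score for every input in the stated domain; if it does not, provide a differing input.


Consider the input base=1, step=1, limit=1.
score: scale = 2; (abs(base) != (limit * step)) -> false; scale = -2; return 2
score_new: scale = 2; (abs(base) != (limit * step)) -> false; scale = 2; return -2
2 != -2, so the rewrite changes behavior.
verdict: not equivalent; witness: base=1, step=1, limit=1


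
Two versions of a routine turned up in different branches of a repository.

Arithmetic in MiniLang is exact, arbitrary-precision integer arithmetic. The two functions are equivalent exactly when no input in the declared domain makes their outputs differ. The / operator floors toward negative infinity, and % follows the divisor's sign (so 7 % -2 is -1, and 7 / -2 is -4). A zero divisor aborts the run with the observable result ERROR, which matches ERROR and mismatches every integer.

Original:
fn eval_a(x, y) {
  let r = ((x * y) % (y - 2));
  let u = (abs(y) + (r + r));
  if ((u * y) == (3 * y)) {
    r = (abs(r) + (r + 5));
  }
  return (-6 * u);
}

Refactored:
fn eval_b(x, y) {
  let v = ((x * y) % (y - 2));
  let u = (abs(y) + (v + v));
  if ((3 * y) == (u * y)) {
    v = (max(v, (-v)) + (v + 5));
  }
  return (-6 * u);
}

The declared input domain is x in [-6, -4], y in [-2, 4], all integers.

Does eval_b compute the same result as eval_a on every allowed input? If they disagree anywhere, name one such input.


This is a faithful refactor — local variable names differ; min/max/abs usage differs, but the computed results match everywhere.
One worked example (x=-5, y=0) — eval_a: r = 0; u = 0; ((u * y) == (3 * y)) -> true; r = 5; return 0; eval_b: v = 0; u = 0; ((3 * y) == (u * y)) -> true; v = 5; return 0; agreement on 0.
Checked all 21 inputs in the declared domain: the outputs agree on every one.
verdict: equivalent


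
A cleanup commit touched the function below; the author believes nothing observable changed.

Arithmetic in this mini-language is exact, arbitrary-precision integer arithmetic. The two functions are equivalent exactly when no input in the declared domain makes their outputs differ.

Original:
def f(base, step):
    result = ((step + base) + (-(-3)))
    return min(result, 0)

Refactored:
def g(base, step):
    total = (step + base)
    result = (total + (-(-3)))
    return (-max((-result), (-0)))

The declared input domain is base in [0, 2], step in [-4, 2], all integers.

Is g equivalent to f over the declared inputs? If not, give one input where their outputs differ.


The two versions differ — the changes include statement counts differ; also min/max/abs usage differs; also local variable names differ.
One worked example (base=2, step=-4) — f: result = 1; return 0; g: total = -2; result = 1; return 0; agreement on 0.
Across all 21 domain points the two functions coincide.
verdict: equivalent


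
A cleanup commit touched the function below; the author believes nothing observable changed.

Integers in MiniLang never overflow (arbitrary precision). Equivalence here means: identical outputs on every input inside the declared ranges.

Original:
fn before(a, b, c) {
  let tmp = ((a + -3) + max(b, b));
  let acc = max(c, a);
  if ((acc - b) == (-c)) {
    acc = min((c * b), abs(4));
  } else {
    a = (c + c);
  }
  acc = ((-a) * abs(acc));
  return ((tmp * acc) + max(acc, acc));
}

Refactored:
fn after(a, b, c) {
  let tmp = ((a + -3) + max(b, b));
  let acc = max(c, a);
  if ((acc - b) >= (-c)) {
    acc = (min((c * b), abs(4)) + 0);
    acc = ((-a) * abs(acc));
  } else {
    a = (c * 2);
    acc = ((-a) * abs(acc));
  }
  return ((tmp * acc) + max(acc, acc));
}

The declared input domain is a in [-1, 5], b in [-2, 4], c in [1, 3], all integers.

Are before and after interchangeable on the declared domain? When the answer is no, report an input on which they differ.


a=-1, b=-2, c=1 yields 10 from before but -10 from after.
verdict: not equivalent; witness: a=-1, b=-2, c=1


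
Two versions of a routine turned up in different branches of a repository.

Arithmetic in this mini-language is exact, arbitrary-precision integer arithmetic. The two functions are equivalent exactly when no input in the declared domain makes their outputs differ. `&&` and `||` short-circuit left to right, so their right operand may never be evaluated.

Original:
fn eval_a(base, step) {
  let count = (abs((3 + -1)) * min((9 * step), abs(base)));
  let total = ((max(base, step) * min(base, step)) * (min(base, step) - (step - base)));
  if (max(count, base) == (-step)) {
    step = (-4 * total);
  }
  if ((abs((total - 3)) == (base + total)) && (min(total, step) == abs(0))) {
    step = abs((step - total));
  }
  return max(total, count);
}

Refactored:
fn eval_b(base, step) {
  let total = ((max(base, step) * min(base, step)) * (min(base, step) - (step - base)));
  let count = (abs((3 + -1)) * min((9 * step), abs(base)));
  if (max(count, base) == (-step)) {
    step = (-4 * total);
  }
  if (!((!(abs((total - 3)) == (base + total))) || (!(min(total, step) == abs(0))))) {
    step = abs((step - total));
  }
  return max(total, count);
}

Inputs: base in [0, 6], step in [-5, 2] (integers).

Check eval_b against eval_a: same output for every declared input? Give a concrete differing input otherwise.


Comparing the listings, the differences include: boolean connective usage differs.
One worked example (base=5, step=2) — eval_a: count becomes 10; next total becomes 50; next (max(count, base) == (-step)) evaluates to false; next ((abs((total - 3)) == (base + total)) && (min(total, step) == abs(0))) evaluates to false; next final value 50; eval_b: total becomes 50; next count becomes 10; next (max(count, base) == (-step)) evaluates to false; next (!((!(abs((total - 3)) == (base + total))) || (!(min(total, step) == abs(0))))) evaluates to false; next final value 50; agreement on 50.
Every one of the 56 inputs gives matching results.
verdict: equivalent


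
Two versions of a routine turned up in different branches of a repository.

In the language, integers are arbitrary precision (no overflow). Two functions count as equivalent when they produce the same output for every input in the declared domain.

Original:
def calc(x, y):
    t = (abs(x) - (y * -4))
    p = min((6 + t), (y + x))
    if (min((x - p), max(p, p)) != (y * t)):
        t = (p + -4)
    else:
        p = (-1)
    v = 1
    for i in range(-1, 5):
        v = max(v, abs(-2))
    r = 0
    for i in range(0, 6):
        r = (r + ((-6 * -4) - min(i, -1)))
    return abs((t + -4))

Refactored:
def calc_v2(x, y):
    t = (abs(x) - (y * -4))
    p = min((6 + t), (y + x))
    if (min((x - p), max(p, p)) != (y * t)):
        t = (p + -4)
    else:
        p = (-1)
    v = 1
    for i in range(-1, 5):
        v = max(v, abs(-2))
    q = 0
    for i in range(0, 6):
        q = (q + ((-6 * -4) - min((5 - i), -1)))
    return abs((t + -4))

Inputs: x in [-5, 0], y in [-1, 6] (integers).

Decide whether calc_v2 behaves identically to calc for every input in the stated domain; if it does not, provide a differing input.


Differences: constant usage differs; also local variable names differ; also arithmetic usage differs — yet all 48 inputs agree.
verdict: equivalent


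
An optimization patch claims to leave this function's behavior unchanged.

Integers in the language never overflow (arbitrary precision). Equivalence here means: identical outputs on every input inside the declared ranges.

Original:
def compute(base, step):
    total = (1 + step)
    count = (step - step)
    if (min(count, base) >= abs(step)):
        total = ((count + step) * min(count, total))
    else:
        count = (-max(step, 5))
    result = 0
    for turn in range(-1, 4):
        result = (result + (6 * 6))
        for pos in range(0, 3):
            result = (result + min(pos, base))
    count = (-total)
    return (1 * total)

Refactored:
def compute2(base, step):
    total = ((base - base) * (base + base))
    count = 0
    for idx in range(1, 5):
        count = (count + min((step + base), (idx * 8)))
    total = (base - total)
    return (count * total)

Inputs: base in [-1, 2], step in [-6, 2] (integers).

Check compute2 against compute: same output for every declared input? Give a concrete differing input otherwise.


The rewrite breaks on base=-1, step=-6, where the results are -5 and 28.
compute: total := -5 | count := 0 | (min(count, base) >= abs(step)): false | count := -5 | result := 0 | iter turn=-1: | result := 36 | iter pos=0: | result := 35 | iter pos=1: | result := 34 | iter pos=2: | result := 33 | iter turn=0: | result := 69 | iter pos=0: | result := 68 | iter pos=1: | result := 67 | iter pos=2: | result := 66 | iter turn=1: | result := 102 | iter pos=0: | result := 101 | iter pos=1: | result := 100 | iter pos=2: | result := 99 | iter turn=2: | result := 135 | iter pos=0: | result := 134 | iter pos=1: | result := 133 | iter pos=2: | result := 132 | iter turn=3: | result := 168 | iter pos=0: | result := 167 | iter pos=1: | result := 166 | iter pos=2: | result := 165 | count := 5 | result -5
compute2: total := 0 | count := 0 | iter idx=1: | count := -7 | iter idx=2: | count := -14 | iter idx=3: | count := -21 | iter idx=4: | count := -28 | total := -1 | result 28
verdict: not equivalent; witness: base=-1, step=-6


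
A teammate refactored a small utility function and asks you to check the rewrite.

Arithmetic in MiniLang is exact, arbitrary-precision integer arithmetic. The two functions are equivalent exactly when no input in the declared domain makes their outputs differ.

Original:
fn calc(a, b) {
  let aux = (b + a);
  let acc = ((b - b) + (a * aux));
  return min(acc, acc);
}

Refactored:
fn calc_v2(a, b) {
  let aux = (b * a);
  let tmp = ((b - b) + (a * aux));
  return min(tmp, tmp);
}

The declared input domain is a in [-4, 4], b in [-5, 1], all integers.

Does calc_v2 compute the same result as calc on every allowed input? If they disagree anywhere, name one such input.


Evaluate both at a=-4, b=-5.
calc: aux := -9 | acc := 36 | result 36
calc_v2: aux := 20 | tmp := -80 | result -80
36 vs -80 — the two versions disagree here.
verdict: not equivalent; witness: a=-4, b=-5


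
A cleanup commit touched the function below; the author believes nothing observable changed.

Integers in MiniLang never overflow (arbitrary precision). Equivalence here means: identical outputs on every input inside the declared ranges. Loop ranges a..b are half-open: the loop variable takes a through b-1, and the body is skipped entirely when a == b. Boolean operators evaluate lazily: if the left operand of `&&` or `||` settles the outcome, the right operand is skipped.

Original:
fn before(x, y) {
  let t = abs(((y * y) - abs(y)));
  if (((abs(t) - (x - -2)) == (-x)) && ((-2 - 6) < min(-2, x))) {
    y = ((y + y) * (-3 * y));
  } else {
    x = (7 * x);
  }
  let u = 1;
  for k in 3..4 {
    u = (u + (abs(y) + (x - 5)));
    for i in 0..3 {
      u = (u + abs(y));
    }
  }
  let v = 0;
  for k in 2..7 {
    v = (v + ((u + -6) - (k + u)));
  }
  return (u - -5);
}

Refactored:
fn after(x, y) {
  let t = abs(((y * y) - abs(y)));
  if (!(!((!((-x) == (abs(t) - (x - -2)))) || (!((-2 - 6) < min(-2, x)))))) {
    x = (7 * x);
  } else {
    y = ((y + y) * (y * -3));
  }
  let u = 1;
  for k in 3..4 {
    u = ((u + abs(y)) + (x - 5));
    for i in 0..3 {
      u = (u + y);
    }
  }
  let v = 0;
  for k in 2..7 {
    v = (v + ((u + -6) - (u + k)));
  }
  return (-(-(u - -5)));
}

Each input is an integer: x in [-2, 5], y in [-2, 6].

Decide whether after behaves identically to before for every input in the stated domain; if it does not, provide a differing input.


x=-2, y=-2 yields 95 from before but -49 from after.
verdict: not equivalent; witness: x=-2, y=-2


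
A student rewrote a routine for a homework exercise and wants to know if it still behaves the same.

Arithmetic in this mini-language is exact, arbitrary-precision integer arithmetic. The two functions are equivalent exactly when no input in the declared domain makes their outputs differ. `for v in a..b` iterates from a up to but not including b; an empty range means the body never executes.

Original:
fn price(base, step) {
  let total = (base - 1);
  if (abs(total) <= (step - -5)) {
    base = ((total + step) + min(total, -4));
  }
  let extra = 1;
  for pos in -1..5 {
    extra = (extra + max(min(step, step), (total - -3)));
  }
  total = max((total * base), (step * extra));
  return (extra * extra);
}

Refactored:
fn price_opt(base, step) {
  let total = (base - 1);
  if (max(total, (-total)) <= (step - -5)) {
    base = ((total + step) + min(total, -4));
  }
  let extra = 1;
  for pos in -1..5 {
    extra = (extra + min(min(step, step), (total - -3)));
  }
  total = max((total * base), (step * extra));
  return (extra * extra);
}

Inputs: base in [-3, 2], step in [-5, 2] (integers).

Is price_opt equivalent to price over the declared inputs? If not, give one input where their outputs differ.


Try base=-3, step=-5.
price: total becomes -4; next (abs(total) <= (step - -5)) evaluates to false; next extra becomes 1; next at pos=-1:; next extra becomes 0; next at pos=0:; next extra becomes -1; next at pos=1:; next extra becomes -2; next at pos=2:; next extra becomes -3; next at pos=3:; next extra becomes -4; next at pos=4:; next extra becomes -5; next total becomes 25; next final value 25
price_opt: total becomes -4; next (max(total, (-total)) <= (step - -5)) evaluates to false; next extra becomes 1; next at pos=-1:; next extra becomes -4; next at pos=0:; next extra becomes -9; next at pos=1:; next extra becomes -14; next at pos=2:; next extra becomes -19; next at pos=3:; next extra becomes -24; next at pos=4:; next extra becomes -29; next total becomes 145; next final value 841
25 and 841 differ, so these are not the same function on this domain.
verdict: not equivalent; witness: base=-3, step=-5


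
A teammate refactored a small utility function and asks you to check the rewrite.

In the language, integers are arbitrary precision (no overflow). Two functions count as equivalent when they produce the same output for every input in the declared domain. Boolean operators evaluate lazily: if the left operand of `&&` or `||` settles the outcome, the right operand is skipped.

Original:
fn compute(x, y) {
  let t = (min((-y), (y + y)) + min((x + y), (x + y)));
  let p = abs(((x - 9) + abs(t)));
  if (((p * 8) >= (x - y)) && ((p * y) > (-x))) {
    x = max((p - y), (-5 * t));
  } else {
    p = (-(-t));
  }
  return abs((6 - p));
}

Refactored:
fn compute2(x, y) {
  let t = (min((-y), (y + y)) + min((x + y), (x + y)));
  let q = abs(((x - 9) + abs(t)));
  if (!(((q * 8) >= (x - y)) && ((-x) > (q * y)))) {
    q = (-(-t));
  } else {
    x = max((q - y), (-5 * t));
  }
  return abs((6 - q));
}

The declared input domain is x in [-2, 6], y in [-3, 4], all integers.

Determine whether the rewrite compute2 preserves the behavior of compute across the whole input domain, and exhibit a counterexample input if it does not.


Try x=-2, y=-2.
compute: t := -8 | p := 3 | (((p * 8) >= (x - y)) && ((p * y) > (-x))): false | p := -8 | result 14
compute2: t := -8 | q := 3 | (!(((q * 8) >= (x - y)) && ((-x) > (q * y)))): false | x := 40 | result 3
14 != 3, so the rewrite changes behavior.
verdict: not equivalent; witness: x=-2, y=-2


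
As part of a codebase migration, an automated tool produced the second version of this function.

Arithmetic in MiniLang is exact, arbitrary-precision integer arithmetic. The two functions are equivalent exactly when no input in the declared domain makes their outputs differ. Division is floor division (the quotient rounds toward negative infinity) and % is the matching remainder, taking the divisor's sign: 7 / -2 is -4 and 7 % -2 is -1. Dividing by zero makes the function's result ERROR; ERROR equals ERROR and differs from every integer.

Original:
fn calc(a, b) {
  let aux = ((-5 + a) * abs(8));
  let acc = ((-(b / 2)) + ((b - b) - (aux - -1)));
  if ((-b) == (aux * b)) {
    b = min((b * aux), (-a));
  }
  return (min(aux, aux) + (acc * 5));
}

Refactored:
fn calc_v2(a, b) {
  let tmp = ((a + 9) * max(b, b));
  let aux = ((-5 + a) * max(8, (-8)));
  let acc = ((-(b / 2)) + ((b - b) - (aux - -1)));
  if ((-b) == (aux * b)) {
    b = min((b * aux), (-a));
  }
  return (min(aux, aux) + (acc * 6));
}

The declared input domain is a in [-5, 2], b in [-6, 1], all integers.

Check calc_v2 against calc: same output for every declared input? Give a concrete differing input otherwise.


Input a=-5, b=-6: 330 from calc versus 412 from calc_v2.
verdict: not equivalent; witness: a=-5, b=-6


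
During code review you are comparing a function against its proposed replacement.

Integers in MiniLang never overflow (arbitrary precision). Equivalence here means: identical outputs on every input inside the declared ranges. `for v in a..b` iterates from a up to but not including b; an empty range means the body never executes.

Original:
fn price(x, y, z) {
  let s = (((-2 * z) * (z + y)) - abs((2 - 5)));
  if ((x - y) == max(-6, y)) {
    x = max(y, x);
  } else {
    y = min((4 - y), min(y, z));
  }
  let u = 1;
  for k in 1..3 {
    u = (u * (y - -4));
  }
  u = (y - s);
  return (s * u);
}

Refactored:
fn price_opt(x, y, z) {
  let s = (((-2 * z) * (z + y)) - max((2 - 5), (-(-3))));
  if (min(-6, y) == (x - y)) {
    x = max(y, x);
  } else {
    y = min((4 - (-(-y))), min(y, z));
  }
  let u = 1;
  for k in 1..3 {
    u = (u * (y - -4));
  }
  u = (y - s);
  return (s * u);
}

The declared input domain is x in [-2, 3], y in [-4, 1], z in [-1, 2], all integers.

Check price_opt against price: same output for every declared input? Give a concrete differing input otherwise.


The rewrite breaks on x=0, y=0, z=-1, where the results are -25 and -20.
price: s := -5 | ((x - y) == max(-6, y)): true | x := 0 | u := 1 | iter k=1: | u := 4 | iter k=2: | u := 16 | u := 5 | result -25
price_opt: s := -5 | (min(-6, y) == (x - y)): false | y := -1 | u := 1 | iter k=1: | u := 3 | iter k=2: | u := 9 | u := 4 | result -20
verdict: not equivalent; witness: x=0, y=0, z=-1


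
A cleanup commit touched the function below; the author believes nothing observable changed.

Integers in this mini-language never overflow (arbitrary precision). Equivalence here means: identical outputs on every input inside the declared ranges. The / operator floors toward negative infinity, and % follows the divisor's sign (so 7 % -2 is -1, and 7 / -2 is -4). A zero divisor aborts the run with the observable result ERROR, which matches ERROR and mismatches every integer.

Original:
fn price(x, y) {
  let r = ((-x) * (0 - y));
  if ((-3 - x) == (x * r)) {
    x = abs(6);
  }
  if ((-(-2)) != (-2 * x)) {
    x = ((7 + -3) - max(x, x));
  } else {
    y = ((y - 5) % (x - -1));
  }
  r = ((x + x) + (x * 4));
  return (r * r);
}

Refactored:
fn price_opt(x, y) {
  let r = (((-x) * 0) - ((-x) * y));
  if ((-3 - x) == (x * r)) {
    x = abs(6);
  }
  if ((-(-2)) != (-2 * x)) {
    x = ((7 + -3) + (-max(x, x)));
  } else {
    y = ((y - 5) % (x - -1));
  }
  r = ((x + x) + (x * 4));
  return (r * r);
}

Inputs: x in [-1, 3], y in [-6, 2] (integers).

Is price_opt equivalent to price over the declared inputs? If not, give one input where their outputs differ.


Equivalent — the differences include arithmetic usage differs, yet no declared input distinguishes the two.
Tracing x=1, y=-5: price: r=-5, then ((-3 - x) == (x * r)) is false, then ((-(-2)) != (-2 * x)) is true, then x=3, then r=18, then returns 324 | price_opt: r=-5, then ((-3 - x) == (x * r)) is false, then ((-(-2)) != (-2 * x)) is true, then x=3, then r=18, then returns 324 — matching result 324.
Every one of the 45 inputs gives matching results.
verdict: equivalent


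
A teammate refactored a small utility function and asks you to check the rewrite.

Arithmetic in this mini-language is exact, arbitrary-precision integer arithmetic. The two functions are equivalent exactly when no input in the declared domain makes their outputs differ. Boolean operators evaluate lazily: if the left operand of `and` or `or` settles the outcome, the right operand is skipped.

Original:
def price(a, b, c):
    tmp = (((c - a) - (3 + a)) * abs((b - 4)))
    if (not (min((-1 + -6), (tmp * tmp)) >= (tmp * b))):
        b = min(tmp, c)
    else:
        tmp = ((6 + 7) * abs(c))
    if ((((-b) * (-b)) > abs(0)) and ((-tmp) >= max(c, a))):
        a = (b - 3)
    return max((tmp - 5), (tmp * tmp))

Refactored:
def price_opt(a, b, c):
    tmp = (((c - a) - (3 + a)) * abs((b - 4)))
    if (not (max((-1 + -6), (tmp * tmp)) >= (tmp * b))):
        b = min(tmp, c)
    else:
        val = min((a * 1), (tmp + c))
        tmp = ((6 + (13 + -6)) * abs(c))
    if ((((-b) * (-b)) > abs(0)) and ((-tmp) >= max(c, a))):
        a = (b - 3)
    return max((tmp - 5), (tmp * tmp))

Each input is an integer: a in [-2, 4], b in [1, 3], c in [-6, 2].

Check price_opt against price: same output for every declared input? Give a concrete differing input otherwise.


These are not equivalent — on a=-2, b=1, c=-3 the outputs split (36 vs 1521).
price: tmp becomes -6; next (not (min((-1 + -6), (tmp * tmp)) >= (tmp * b))) evaluates to true; next b becomes -6; next ((((-b) * (-b)) > abs(0)) and ((-tmp) >= max(c, a))) evaluates to true; next a becomes -9; next final value 36
price_opt: tmp becomes -6; next (not (max((-1 + -6), (tmp * tmp)) >= (tmp * b))) evaluates to false; next val becomes -9; next tmp becomes 39; next ((((-b) * (-b)) > abs(0)) and ((-tmp) >= max(c, a))) evaluates to false; next final value 1521
verdict: not equivalent; witness: a=-2, b=1, c=-3


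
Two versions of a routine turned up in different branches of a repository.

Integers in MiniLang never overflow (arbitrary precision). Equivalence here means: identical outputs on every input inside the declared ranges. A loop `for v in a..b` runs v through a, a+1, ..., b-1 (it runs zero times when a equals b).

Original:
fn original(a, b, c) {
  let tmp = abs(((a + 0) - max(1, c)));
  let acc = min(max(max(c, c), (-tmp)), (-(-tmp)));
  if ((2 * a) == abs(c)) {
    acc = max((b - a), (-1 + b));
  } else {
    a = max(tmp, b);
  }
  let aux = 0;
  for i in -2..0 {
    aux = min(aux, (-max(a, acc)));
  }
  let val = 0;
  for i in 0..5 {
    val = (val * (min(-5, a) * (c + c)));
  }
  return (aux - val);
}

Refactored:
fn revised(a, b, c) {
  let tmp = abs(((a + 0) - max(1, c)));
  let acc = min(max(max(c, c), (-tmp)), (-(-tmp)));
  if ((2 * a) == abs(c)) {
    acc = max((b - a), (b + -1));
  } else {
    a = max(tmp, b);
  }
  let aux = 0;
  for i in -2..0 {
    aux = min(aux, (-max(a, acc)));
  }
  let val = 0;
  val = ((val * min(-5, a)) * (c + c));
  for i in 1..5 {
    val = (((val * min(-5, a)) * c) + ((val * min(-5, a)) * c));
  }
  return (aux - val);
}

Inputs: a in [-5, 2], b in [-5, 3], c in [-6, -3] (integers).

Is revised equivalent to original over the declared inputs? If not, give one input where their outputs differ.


Changes here: loop structure differs, and constant usage differs, and arithmetic usage differs, and min/max/abs usage differs, and statement counts differ; the full 288-point sweep finds no disagreement.
verdict: equivalent
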